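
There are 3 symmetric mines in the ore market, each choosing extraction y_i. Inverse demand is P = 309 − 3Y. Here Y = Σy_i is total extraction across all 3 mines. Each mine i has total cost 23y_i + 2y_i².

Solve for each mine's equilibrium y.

17.875

A representative mine's profit is π_i = y_i(309 − 3Y) − 23y_i − 2y_i², with Y = y_i + Σ_{j≠i} y_j.
First-order condition: 286 − 10y_i − 3Σ_{j≠i} y_j = 0.
With identical mines, set every y_j = y: then 286 − 10y − 6y = 0, i.e. y = 286/16 = 17.875.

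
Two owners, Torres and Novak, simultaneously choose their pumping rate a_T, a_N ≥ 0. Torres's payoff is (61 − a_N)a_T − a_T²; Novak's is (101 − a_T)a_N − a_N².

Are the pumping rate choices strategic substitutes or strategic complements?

Expanding Torres's payoff: 61a_T − a_Na_T − a_T².
∂π/∂a_T = 61 − a_N − 2a_T = 0, so a_T = 30.5 − 0.5a_N.
The best-response slope da_T/da_N = −0.5 < 0: the reaction function is downward-sloping, so the choices are strategic substitutes.

strategic substitutes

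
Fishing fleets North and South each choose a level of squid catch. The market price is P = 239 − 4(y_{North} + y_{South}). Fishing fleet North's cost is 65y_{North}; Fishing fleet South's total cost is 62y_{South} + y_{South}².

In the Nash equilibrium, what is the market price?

Fishing fleet North's profit: π = y_{North}(239 − 4(y_{North} + y_{South})) − 65y_{North}.
∂π/∂y_{North} = 174 − 8y_{North} − 4y_{South} = 0, so y_{North} = 21.75 − 0.5y_{South}.
For South: ∂π/∂y_{South} = 177 − 10y_{South} − 4y_{North} = 0 ⇒ y_{South} = 17.7 − 0.4y_{North}.
Plugging y_{South} into North's best response: y_{North} = 21.75 − 0.5(17.7 − 0.4y_{North}) ⇒ 0.8y_{North} = 12.9, so y_{North} = 16.125.
Then y_{South} = 17.7 − 0.4·16.125 = 11.25.
Equilibrium price: P = 239 − 4·27.375 = 129.5.

129.5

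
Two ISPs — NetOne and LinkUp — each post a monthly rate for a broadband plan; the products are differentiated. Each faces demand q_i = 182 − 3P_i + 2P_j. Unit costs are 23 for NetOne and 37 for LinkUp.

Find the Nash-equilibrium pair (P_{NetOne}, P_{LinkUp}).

65.375, 70.625

NetOne's profit: π = (P_{NetOne} − 23)(182 − 3P_{NetOne} + 2P_{LinkUp}).
∂π/∂P_{NetOne} = 251 − 6P_{NetOne} + 2P_{LinkUp} = 0 ⇒ P_{NetOne} = 251/6 + (1/3)P_{LinkUp}.
Similarly P_{LinkUp} = 293/6 + (1/3)P_{NetOne}.
Plugging P_{LinkUp} into NetOne's best response: P_{NetOne} = 251/6 + (1/3)(293/6 + (1/3)P_{NetOne}) ⇒ (8/9)P_{NetOne} = 523/9, so P_{NetOne} = 65.375.
Then P_{LinkUp} = 293/6 + (1/3)·65.375 = 70.625.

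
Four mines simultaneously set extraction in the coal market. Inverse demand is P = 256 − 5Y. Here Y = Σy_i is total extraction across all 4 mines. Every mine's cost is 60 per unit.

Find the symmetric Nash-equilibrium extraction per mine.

7.84

A representative mine's profit is π_i = y_i(256 − 5Y) − 60y_i, with Y = y_i + Σ_{j≠i} y_j.
First-order condition: 196 − 10y_i − 5Σ_{j≠i} y_j = 0.
With identical mines, set every y_j = y: then 196 − 10y − 15y = 0, i.e. y = 196/25 = 7.84.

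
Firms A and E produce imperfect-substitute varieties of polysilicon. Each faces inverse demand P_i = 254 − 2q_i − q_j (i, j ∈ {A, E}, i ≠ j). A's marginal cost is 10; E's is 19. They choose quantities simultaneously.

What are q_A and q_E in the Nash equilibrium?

49.4, 46.4

Firm A's profit: π = q_A(254 − 2q_A − q_E) − 10q_A.
∂π/∂q_A = 244 − 4q_A − q_E = 0 ⇒ q_A = 61 − 0.25q_E.
Similarly q_E = 58.75 − 0.25q_A.
Solving the two reaction functions simultaneously: (1 − (−0.25)(−0.25))q_A = 61 − 0.25·58.75, so 0.9375q_A = 46.3125 and q_A = 49.4.
Then q_E = 58.75 − 0.25·49.4 = 46.4.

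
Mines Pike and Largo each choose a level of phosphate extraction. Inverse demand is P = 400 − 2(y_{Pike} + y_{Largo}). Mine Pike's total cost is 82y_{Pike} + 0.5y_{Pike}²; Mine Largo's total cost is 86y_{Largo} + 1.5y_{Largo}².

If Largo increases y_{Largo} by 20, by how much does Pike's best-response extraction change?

-8

Mine Pike's profit: π = y_{Pike}(400 − 2(y_{Pike} + y_{Largo})) − 82y_{Pike} − 0.5y_{Pike}².
∂π/∂y_{Pike} = 318 − 5y_{Pike} − 2y_{Largo} = 0, so y_{Pike} = 63.6 − 0.4y_{Largo}.
The reaction-function slope is −0.4, so a 20-unit rise in y_{Largo} moves y_{Pike} by −0.4 × 20 = −8. Pike's best response falls — the actions are strategic substitutes.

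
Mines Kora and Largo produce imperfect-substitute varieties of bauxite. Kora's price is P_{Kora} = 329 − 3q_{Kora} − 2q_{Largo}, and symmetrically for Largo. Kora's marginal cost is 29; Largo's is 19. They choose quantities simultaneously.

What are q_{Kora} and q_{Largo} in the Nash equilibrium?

Mine Kora's profit: π = q_{Kora}(329 − 3q_{Kora} − 2q_{Largo}) − 29q_{Kora}.
∂π/∂q_{Kora} = 300 − 6q_{Kora} − 2q_{Largo} = 0 ⇒ q_{Kora} = 50 − (1/3)q_{Largo}.
Similarly q_{Largo} = 155/3 − (1/3)q_{Kora}.
Plugging q_{Largo} into Kora's best response: q_{Kora} = 50 − (1/3)(155/3 − (1/3)q_{Kora}) ⇒ (8/9)q_{Kora} = 295/9, so q_{Kora} = 36.875.
Then q_{Largo} = 155/3 − (1/3)·36.875 = 39.375.

36.875, 39.375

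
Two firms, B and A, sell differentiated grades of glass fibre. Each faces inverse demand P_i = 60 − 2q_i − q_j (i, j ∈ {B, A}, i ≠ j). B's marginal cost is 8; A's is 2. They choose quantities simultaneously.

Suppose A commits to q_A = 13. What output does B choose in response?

Firm B's profit: π = q_B(60 − 2q_B − q_A) − 8q_B.
∂π/∂q_B = 52 − 4q_B − q_A = 0 ⇒ q_B = 13 − 0.25q_A.
At q_A = 13: q_B = 13 − 0.25·13 = 9.75.

9.75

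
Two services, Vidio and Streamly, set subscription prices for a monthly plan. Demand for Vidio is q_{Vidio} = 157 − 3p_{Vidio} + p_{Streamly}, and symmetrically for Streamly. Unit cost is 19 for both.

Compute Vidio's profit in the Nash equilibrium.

Vidio's profit: π = (p_{Vidio} − 19)(157 − 3p_{Vidio} + p_{Streamly}).
∂π/∂p_{Vidio} = 214 − 6p_{Vidio} + p_{Streamly} = 0 ⇒ p_{Vidio} = 107/3 + (1/6)p_{Streamly}.
The game is symmetric, so in equilibrium p_{Streamly} = p_{Vidio}: the reaction function gives (5/6)p_{Vidio} = 107/3, hence p_{Vidio} = 42.8.
q_{Vidio} = 157 − 3·42.8 + 42.8 = 71.4.
Profit = (42.8 − 19)·71.4 = 1699.32.

1699.32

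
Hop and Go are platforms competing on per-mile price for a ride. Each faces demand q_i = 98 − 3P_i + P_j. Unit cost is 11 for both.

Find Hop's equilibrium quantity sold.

Hop's profit: π = (P_{Hop} − 11)(98 − 3P_{Hop} + P_{Go}).
∂π/∂P_{Hop} = 131 − 6P_{Hop} + P_{Go} = 0 ⇒ P_{Hop} = 131/6 + (1/6)P_{Go}.
By symmetry P_{Go} = P_{Hop}; substituting into the reaction function, (5/6)P_{Hop} = 131/6 and P_{Hop} = 26.2.
q_{Hop} = 98 − 3·26.2 + 26.2 = 45.6.

45.6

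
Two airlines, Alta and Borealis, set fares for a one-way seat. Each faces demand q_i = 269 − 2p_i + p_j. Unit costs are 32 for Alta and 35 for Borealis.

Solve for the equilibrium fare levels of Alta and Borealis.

111.4, 112.6

Alta's profit: π = (p_{Alta} − 32)(269 − 2p_{Alta} + p_{Borealis}).
∂π/∂p_{Alta} = 333 − 4p_{Alta} + p_{Borealis} = 0 ⇒ p_{Alta} = 83.25 + 0.25p_{Borealis}.
Similarly p_{Borealis} = 84.75 + 0.25p_{Alta}.
Plugging p_{Borealis} into Alta's best response: p_{Alta} = 83.25 + 0.25(84.75 + 0.25p_{Alta}) ⇒ 0.9375p_{Alta} = 104.4375, so p_{Alta} = 111.4.
Then p_{Borealis} = 84.75 + 0.25·111.4 = 112.6.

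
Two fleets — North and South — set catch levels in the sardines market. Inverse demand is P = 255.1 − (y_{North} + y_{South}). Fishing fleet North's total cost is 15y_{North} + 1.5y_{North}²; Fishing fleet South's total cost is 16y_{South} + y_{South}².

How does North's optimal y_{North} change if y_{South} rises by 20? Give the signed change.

Fishing fleet North's profit: π = y_{North}(255.1 − (y_{North} + y_{South})) − 15y_{North} − 1.5y_{North}².
∂π/∂y_{North} = 240.1 − 5y_{North} − y_{South} = 0, so y_{North} = 48.02 − 0.2y_{South}.
The reaction-function slope is −0.2, so a 20-unit rise in y_{South} moves y_{North} by −0.2 × 20 = −4. North's best response falls — the actions are strategic substitutes.

-4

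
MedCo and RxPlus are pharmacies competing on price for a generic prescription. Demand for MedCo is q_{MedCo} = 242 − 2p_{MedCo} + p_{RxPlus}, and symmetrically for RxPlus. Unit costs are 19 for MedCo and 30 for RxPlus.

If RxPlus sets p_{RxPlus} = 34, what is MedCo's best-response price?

MedCo's profit: π = (p_{MedCo} − 19)(242 − 2p_{MedCo} + p_{RxPlus}).
∂π/∂p_{MedCo} = 280 − 4p_{MedCo} + p_{RxPlus} = 0 ⇒ p_{MedCo} = 70 + 0.25p_{RxPlus}.
At p_{RxPlus} = 34: p_{MedCo} = 70 + 0.25·34 = 78.5.

78.5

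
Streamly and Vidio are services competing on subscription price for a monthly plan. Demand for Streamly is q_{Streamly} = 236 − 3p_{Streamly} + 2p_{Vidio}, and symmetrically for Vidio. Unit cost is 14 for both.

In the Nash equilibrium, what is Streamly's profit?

Streamly's profit: π = (p_{Streamly} − 14)(236 − 3p_{Streamly} + 2p_{Vidio}).
∂π/∂p_{Streamly} = 278 − 6p_{Streamly} + 2p_{Vidio} = 0 ⇒ p_{Streamly} = 139/3 + (1/3)p_{Vidio}.
By symmetry p_{Vidio} = p_{Streamly}; substituting into the reaction function, (2/3)p_{Streamly} = 139/3 and p_{Streamly} = 69.5.
q_{Streamly} = 236 − 3·69.5 + 2·69.5 = 166.5.
Profit = (69.5 − 14)·166.5 = 9240.75.

9240.75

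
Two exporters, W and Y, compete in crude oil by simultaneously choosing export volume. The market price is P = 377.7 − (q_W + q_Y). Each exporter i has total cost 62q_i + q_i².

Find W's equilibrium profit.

7973.3192

Exporter W's profit: π = q_W(377.7 − (q_W + q_Y)) − 62q_W − q_W².
∂π/∂q_W = 315.7 − 4q_W − q_Y = 0, so q_W = 78.925 − 0.25q_Y.
By symmetry q_Y = q_W; substituting into the reaction function, 1.25q_W = 78.925 and q_W = 63.14.
Price P = 377.7 − 126.28 = 251.42.
W's profit: (251.42 − 62)·63.14 − (63.14)² = 7973.3192.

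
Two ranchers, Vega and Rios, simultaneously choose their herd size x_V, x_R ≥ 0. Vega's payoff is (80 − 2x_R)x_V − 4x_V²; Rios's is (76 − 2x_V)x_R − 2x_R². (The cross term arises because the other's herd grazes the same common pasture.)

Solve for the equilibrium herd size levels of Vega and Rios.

6, 16

Expanding Vega's payoff: 80x_V − 2x_Rx_V − 4x_V².
∂π/∂x_V = 80 − 2x_R − 8x_V = 0, so x_V = 10 − 0.25x_R.
Likewise for Rios: x_R = 19 − 0.5x_V.
Plugging x_R into Vega's best response: x_V = 10 − 0.25(19 − 0.5x_V) ⇒ 0.875x_V = 5.25, so x_V = 6.
Then x_R = 19 − 0.5·6 = 16.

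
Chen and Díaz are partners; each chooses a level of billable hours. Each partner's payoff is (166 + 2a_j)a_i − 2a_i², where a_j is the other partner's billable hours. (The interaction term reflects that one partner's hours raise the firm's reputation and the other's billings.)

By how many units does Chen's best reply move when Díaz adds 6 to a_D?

Chen's payoff is (166 + 2a_D)a_C − 2a_C².
∂π/∂a_C = 166 + 2a_D − 4a_C = 0, so a_C = 41.5 + 0.5a_D.
The reaction-function slope is 0.5, so a 6-unit rise in a_D moves a_C by 0.5 × 6 = 3. Chen's best response rises — the actions are strategic complements.

3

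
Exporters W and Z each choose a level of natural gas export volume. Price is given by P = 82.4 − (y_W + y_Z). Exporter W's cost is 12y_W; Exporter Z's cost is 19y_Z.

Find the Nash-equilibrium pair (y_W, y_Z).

Exporter W's profit: π = y_W(82.4 − (y_W + y_Z)) − 12y_W.
∂π/∂y_W = 70.4 − 2y_W − y_Z = 0, so y_W = 35.2 − 0.5y_Z.
By the same steps for Z: y_Z = 31.7 − 0.5y_W.
Plugging y_Z into W's best response: y_W = 35.2 − 0.5(31.7 − 0.5y_W) ⇒ 0.75y_W = 19.35, so y_W = 25.8.
Then y_Z = 31.7 − 0.5·25.8 = 18.8.

25.8, 18.8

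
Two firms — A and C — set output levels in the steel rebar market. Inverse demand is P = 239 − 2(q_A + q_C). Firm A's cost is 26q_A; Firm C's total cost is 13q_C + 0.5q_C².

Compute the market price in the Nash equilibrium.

Firm A's profit: π = q_A(239 − 2(q_A + q_C)) − 26q_A.
∂π/∂q_A = 213 − 4q_A − 2q_C = 0, so q_A = 53.25 − 0.5q_C.
For C: ∂π/∂q_C = 226 − 5q_C − 2q_A = 0 ⇒ q_C = 45.2 − 0.4q_A.
Plugging q_C into A's best response: q_A = 53.25 − 0.5(45.2 − 0.4q_A) ⇒ 0.8q_A = 30.65, so q_A = 38.3125.
Then q_C = 45.2 − 0.4·38.3125 = 29.875.
Equilibrium price: P = 239 − 2·68.1875 = 102.625.

102.625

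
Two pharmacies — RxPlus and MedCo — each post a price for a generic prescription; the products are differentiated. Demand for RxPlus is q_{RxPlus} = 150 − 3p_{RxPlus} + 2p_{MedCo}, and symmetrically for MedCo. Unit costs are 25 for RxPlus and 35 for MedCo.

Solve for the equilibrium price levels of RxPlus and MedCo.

RxPlus's profit: π = (p_{RxPlus} − 25)(150 − 3p_{RxPlus} + 2p_{MedCo}).
∂π/∂p_{RxPlus} = 225 − 6p_{RxPlus} + 2p_{MedCo} = 0 ⇒ p_{RxPlus} = 37.5 + (1/3)p_{MedCo}.
Similarly p_{MedCo} = 42.5 + (1/3)p_{RxPlus}.
Plugging p_{MedCo} into RxPlus's best response: p_{RxPlus} = 37.5 + (1/3)(42.5 + (1/3)p_{RxPlus}) ⇒ (8/9)p_{RxPlus} = 155/3, so p_{RxPlus} = 58.125.
Then p_{MedCo} = 42.5 + (1/3)·58.125 = 61.875.

58.125, 61.875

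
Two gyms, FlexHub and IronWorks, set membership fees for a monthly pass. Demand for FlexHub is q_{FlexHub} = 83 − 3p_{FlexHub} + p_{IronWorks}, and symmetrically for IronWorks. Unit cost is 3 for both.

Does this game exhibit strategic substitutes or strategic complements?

strategic complements

FlexHub's profit: π = (p_{FlexHub} − 3)(83 − 3p_{FlexHub} + p_{IronWorks}).
∂π/∂p_{FlexHub} = 92 − 6p_{FlexHub} + p_{IronWorks} = 0 ⇒ p_{FlexHub} = 46/3 + (1/6)p_{IronWorks}.
The best-response slope dp_{FlexHub}/dp_{IronWorks} = 1/6 > 0: the reaction function is upward-sloping, so the choices are strategic complements.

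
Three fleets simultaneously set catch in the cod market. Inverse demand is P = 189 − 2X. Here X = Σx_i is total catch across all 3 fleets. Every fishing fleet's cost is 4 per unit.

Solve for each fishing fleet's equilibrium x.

23.125

A representative fishing fleet's profit is π_i = x_i(189 − 2X) − 4x_i, with X = x_i + Σ_{j≠i} x_j.
First-order condition: 185 − 4x_i − 2Σ_{j≠i} x_j = 0.
With identical fishing fleets, set every x_j = x: then 185 − 4x − 4x = 0, i.e. x = 185/8 = 23.125.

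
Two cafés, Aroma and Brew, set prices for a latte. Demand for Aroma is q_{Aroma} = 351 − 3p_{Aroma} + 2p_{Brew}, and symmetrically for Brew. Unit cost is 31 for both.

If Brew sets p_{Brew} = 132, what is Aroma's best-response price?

118

Aroma's profit: π = (p_{Aroma} − 31)(351 − 3p_{Aroma} + 2p_{Brew}).
∂π/∂p_{Aroma} = 444 − 6p_{Aroma} + 2p_{Brew} = 0 ⇒ p_{Aroma} = 74 + (1/3)p_{Brew}.
At p_{Brew} = 132: p_{Aroma} = 74 + (1/3)·132 = 118.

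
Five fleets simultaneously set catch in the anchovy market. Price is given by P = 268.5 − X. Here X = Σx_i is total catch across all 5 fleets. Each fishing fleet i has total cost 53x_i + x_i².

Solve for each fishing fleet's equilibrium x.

A representative fishing fleet's profit is π_i = x_i(268.5 − X) − 53x_i − x_i², with X = x_i + Σ_{j≠i} x_j.
First-order condition: 215.5 − 4x_i − Σ_{j≠i} x_j = 0.
In a symmetric equilibrium every fishing fleet chooses the same x, so Σ_{j≠i} x_j = 4x. The condition becomes 215.5 − 8x = 0, giving x = 215.5/8 = 26.9375.

26.9375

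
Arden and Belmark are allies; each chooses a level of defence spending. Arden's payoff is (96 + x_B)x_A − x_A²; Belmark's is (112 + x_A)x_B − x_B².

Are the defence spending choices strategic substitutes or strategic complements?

strategic complements

Expanding Arden's payoff: 96x_A + x_Bx_A − x_A².
∂π/∂x_A = 96 + x_B − 2x_A = 0, so x_A = 48 + 0.5x_B.
The best-response slope dx_A/dx_B = 0.5 > 0: the reaction function is upward-sloping, so the choices are strategic complements.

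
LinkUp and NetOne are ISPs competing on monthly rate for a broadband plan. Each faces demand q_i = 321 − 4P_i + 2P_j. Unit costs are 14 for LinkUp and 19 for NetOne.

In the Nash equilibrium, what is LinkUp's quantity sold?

198

LinkUp's profit: π = (P_{LinkUp} − 14)(321 − 4P_{LinkUp} + 2P_{NetOne}).
∂π/∂P_{LinkUp} = 377 − 8P_{LinkUp} + 2P_{NetOne} = 0 ⇒ P_{LinkUp} = 47.125 + 0.25P_{NetOne}.
Similarly P_{NetOne} = 49.625 + 0.25P_{LinkUp}.
Substituting the second reaction function into the first: P_{LinkUp} = 47.125 + 0.25(49.625 + 0.25P_{LinkUp}), which gives 0.9375P_{LinkUp} = 1905/32 ⇒ P_{LinkUp} = 63.5.
Then P_{NetOne} = 49.625 + 0.25·63.5 = 65.5.
q_{LinkUp} = 321 − 4·63.5 + 2·65.5 = 198.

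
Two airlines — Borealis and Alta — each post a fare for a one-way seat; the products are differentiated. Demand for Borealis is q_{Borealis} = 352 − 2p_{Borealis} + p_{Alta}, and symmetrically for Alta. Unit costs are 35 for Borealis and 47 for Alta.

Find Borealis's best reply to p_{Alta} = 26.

Borealis's profit: π = (p_{Borealis} − 35)(352 − 2p_{Borealis} + p_{Alta}).
∂π/∂p_{Borealis} = 422 − 4p_{Borealis} + p_{Alta} = 0 ⇒ p_{Borealis} = 105.5 + 0.25p_{Alta}.
At p_{Alta} = 26: p_{Borealis} = 105.5 + 0.25·26 = 112.

112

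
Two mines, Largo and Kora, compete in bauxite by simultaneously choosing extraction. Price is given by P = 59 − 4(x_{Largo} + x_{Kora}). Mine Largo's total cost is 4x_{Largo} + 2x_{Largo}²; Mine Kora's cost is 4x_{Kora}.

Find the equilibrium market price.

Mine Largo's profit: π = x_{Largo}(59 − 4(x_{Largo} + x_{Kora})) − 4x_{Largo} − 2x_{Largo}².
∂π/∂x_{Largo} = 55 − 12x_{Largo} − 4x_{Kora} = 0, so x_{Largo} = 55/12 − (1/3)x_{Kora}.
For Kora: ∂π/∂x_{Kora} = 55 − 8x_{Kora} − 4x_{Largo} = 0 ⇒ x_{Kora} = 6.875 − 0.5x_{Largo}.
Substituting the second reaction function into the first: x_{Largo} = 55/12 − (1/3)(6.875 − 0.5x_{Largo}), which gives (5/6)x_{Largo} = 55/24 ⇒ x_{Largo} = 2.75.
Then x_{Kora} = 6.875 − 0.5·2.75 = 5.5.
Equilibrium price: P = 59 − 4·8.25 = 26.

26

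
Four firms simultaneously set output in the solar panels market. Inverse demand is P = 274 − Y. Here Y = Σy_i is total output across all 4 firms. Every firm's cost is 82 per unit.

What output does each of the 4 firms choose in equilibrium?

A representative firm's profit is π_i = y_i(274 − Y) − 82y_i, with Y = y_i + Σ_{j≠i} y_j.
First-order condition: 192 − 2y_i − Σ_{j≠i} y_j = 0.
With identical firms, set every y_j = y: then 192 − 2y − 3y = 0, i.e. y = 192/5 = 38.4.

38.4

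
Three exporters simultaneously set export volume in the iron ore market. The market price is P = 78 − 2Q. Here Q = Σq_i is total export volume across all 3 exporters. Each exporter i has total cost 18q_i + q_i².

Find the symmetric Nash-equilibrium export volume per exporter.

6

A representative exporter's profit is π_i = q_i(78 − 2Q) − 18q_i − q_i², with Q = q_i + Σ_{j≠i} q_j.
First-order condition: 60 − 6q_i − 2Σ_{j≠i} q_j = 0.
With identical exporters, set every q_j = q: then 60 − 6q − 4q = 0, i.e. q = 60/10 = 6.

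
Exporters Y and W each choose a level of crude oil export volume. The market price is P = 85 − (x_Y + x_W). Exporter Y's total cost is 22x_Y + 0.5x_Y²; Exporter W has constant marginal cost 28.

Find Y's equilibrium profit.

Exporter Y's profit: π = x_Y(85 − (x_Y + x_W)) − 22x_Y − 0.5x_Y².
∂π/∂x_Y = 63 − 3x_Y − x_W = 0, so x_Y = 21 − (1/3)x_W.
For W: ∂π/∂x_W = 57 − 2x_W − x_Y = 0 ⇒ x_W = 28.5 − 0.5x_Y.
Plugging x_W into Y's best response: x_Y = 21 − (1/3)(28.5 − 0.5x_Y) ⇒ (5/6)x_Y = 11.5, so x_Y = 13.8.
Then x_W = 28.5 − 0.5·13.8 = 21.6.
Price P = 85 − 35.4 = 49.6.
Y's profit: (49.6 − 22)·13.8 − 0.5(13.8)² = 285.66.

285.66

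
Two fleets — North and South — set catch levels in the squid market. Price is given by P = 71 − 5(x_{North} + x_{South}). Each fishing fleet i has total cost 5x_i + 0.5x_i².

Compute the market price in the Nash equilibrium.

29.75

Fishing fleet North's profit: π = x_{North}(71 − 5(x_{North} + x_{South})) − 5x_{North} − 0.5x_{North}².
∂π/∂x_{North} = 66 − 11x_{North} − 5x_{South} = 0, so x_{North} = 6 − (5/11)x_{South}.
Setting x_{North} = x_{South} in the reaction function: x_{North} = 6 − (5/11)x_{North}, so x_{North} = 6 / (16/11) = 4.125.
Equilibrium price: P = 71 − 5·8.25 = 29.75.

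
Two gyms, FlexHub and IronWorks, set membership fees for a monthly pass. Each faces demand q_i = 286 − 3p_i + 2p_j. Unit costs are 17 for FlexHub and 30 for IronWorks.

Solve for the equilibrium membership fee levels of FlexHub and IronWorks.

FlexHub's profit: π = (p_{FlexHub} − 17)(286 − 3p_{FlexHub} + 2p_{IronWorks}).
∂π/∂p_{FlexHub} = 337 − 6p_{FlexHub} + 2p_{IronWorks} = 0 ⇒ p_{FlexHub} = 337/6 + (1/3)p_{IronWorks}.
Similarly p_{IronWorks} = 188/3 + (1/3)p_{FlexHub}.
Plugging p_{IronWorks} into FlexHub's best response: p_{FlexHub} = 337/6 + (1/3)(188/3 + (1/3)p_{FlexHub}) ⇒ (8/9)p_{FlexHub} = 1387/18, so p_{FlexHub} = 86.6875.
Then p_{IronWorks} = 188/3 + (1/3)·86.6875 = 91.5625.

86.6875, 91.5625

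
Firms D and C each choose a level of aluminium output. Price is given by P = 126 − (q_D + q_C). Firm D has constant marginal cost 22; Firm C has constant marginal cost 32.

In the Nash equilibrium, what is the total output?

66

Firm D's profit: π = q_D(126 − (q_D + q_C)) − 22q_D.
∂π/∂q_D = 104 − 2q_D − q_C = 0, so q_D = 52 − 0.5q_C.
By the same steps for C: q_C = 47 − 0.5q_D.
Plugging q_C into D's best response: q_D = 52 − 0.5(47 − 0.5q_D) ⇒ 0.75q_D = 28.5, so q_D = 38.
Then q_C = 47 − 0.5·38 = 28.
Total output: 38 + 28 = 66.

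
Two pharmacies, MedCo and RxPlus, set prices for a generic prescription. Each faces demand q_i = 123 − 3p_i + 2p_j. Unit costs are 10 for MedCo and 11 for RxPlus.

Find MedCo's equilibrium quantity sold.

85.3125

MedCo's profit: π = (p_{MedCo} − 10)(123 − 3p_{MedCo} + 2p_{RxPlus}).
∂π/∂p_{MedCo} = 153 − 6p_{MedCo} + 2p_{RxPlus} = 0 ⇒ p_{MedCo} = 25.5 + (1/3)p_{RxPlus}.
Similarly p_{RxPlus} = 26 + (1/3)p_{MedCo}.
Substituting the second reaction function into the first: p_{MedCo} = 25.5 + (1/3)(26 + (1/3)p_{MedCo}), which gives (8/9)p_{MedCo} = 205/6 ⇒ p_{MedCo} = 38.4375.
Then p_{RxPlus} = 26 + (1/3)·38.4375 = 38.8125.
q_{MedCo} = 123 − 3·38.4375 + 2·38.8125 = 85.3125.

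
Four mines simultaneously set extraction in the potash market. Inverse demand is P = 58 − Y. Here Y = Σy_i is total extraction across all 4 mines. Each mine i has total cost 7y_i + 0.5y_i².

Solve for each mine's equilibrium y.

A representative mine's profit is π_i = y_i(58 − Y) − 7y_i − 0.5y_i², with Y = y_i + Σ_{j≠i} y_j.
First-order condition: 51 − 3y_i − Σ_{j≠i} y_j = 0.
Imposing symmetry (y_j = y for all j) turns Σ_{j≠i} y_j into 3y, so 51 = 6y and y = 8.5.

8.5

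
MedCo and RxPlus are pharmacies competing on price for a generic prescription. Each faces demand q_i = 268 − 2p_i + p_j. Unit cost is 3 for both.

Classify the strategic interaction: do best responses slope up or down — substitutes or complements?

MedCo's profit: π = (p_{MedCo} − 3)(268 − 2p_{MedCo} + p_{RxPlus}).
∂π/∂p_{MedCo} = 274 − 4p_{MedCo} + p_{RxPlus} = 0 ⇒ p_{MedCo} = 68.5 + 0.25p_{RxPlus}.
The best-response slope dp_{MedCo}/dp_{RxPlus} = 0.25 > 0: the reaction function is upward-sloping, so the choices are strategic complements.

strategic complements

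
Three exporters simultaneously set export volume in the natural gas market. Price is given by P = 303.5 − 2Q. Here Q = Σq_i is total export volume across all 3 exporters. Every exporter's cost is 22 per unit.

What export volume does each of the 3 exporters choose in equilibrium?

35.1875

A representative exporter's profit is π_i = q_i(303.5 − 2Q) − 22q_i, with Q = q_i + Σ_{j≠i} q_j.
First-order condition: 281.5 − 4q_i − 2Σ_{j≠i} q_j = 0.
Imposing symmetry (q_j = q for all j) turns Σ_{j≠i} q_j into 2q, so 281.5 = 8q and q = 35.1875.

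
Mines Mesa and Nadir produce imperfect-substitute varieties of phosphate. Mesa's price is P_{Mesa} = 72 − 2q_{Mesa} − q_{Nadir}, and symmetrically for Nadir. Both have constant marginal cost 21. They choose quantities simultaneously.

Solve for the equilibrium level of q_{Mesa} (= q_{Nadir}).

Mine Mesa's profit: π = q_{Mesa}(72 − 2q_{Mesa} − q_{Nadir}) − 21q_{Mesa}.
∂π/∂q_{Mesa} = 51 − 4q_{Mesa} − q_{Nadir} = 0 ⇒ q_{Mesa} = 12.75 − 0.25q_{Nadir}.
The game is symmetric, so in equilibrium q_{Nadir} = q_{Mesa}: the reaction function gives 1.25q_{Mesa} = 12.75, hence q_{Mesa} = 10.2.

10.2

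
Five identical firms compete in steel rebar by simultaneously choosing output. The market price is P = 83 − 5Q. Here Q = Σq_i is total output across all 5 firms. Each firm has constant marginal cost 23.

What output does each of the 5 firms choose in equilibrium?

2

A representative firm's profit is π_i = q_i(83 − 5Q) − 23q_i, with Q = q_i + Σ_{j≠i} q_j.
First-order condition: 60 − 10q_i − 5Σ_{j≠i} q_j = 0.
In a symmetric equilibrium every firm chooses the same q, so Σ_{j≠i} q_j = 4q. The condition becomes 60 − 30q = 0, giving q = 60/30 = 2.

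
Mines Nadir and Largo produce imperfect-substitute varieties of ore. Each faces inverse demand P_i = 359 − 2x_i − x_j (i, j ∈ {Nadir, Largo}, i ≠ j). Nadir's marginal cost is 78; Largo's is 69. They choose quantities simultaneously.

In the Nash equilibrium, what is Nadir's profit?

6182.72

Mine Nadir's profit: π = x_{Nadir}(359 − 2x_{Nadir} − x_{Largo}) − 78x_{Nadir}.
∂π/∂x_{Nadir} = 281 − 4x_{Nadir} − x_{Largo} = 0 ⇒ x_{Nadir} = 70.25 − 0.25x_{Largo}.
Similarly x_{Largo} = 72.5 − 0.25x_{Nadir}.
Plugging x_{Largo} into Nadir's best response: x_{Nadir} = 70.25 − 0.25(72.5 − 0.25x_{Nadir}) ⇒ 0.9375x_{Nadir} = 52.125, so x_{Nadir} = 55.6.
Then x_{Largo} = 72.5 − 0.25·55.6 = 58.6.
P_{Nadir} = 359 − 2·55.6 − 58.6 = 189.2.
Profit = (189.2 − 78)·55.6 = 6182.72.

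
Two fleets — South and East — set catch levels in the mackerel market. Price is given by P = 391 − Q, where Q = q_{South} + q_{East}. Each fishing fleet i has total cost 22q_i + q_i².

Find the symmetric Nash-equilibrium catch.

73.8

Fishing fleet South's profit: π = q_{South}(391 − (q_{South} + q_{East})) − 22q_{South} − q_{South}².
∂π/∂q_{South} = 369 − 4q_{South} − q_{East} = 0, so q_{South} = 92.25 − 0.25q_{East}.
Setting q_{South} = q_{East} in the reaction function: q_{South} = 92.25 − 0.25q_{South}, so q_{South} = 92.25 / 1.25 = 73.8.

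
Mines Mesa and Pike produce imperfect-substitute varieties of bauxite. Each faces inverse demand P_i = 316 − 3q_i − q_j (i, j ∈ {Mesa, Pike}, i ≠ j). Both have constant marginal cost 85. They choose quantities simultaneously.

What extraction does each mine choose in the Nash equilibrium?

33

Mine Mesa's profit: π = q_{Mesa}(316 − 3q_{Mesa} − q_{Pike}) − 85q_{Mesa}.
∂π/∂q_{Mesa} = 231 − 6q_{Mesa} − q_{Pike} = 0 ⇒ q_{Mesa} = 38.5 − (1/6)q_{Pike}.
Setting q_{Mesa} = q_{Pike} in the reaction function: q_{Mesa} = 38.5 − (1/6)q_{Mesa}, so q_{Mesa} = 38.5 / (7/6) = 33.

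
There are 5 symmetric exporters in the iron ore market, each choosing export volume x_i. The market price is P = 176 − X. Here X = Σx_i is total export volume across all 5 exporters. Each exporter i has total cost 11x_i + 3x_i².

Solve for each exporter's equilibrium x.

A representative exporter's profit is π_i = x_i(176 − X) − 11x_i − 3x_i², with X = x_i + Σ_{j≠i} x_j.
First-order condition: 165 − 8x_i − Σ_{j≠i} x_j = 0.
Imposing symmetry (x_j = x for all j) turns Σ_{j≠i} x_j into 4x, so 165 = 12x and x = 13.75.

13.75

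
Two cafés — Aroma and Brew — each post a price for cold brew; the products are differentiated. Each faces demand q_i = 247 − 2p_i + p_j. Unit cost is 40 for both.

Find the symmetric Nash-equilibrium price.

109

Aroma's profit: π = (p_{Aroma} − 40)(247 − 2p_{Aroma} + p_{Brew}).
∂π/∂p_{Aroma} = 327 − 4p_{Aroma} + p_{Brew} = 0 ⇒ p_{Aroma} = 81.75 + 0.25p_{Brew}.
The game is symmetric, so in equilibrium p_{Brew} = p_{Aroma}: the reaction function gives 0.75p_{Aroma} = 81.75, hence p_{Aroma} = 109.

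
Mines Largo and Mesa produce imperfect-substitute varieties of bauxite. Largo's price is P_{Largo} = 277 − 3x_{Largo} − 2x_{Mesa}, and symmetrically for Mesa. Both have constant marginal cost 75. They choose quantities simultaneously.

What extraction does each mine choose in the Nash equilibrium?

Mine Largo's profit: π = x_{Largo}(277 − 3x_{Largo} − 2x_{Mesa}) − 75x_{Largo}.
∂π/∂x_{Largo} = 202 − 6x_{Largo} − 2x_{Mesa} = 0 ⇒ x_{Largo} = 101/3 − (1/3)x_{Mesa}.
The game is symmetric, so in equilibrium x_{Mesa} = x_{Largo}: the reaction function gives (4/3)x_{Largo} = 101/3, hence x_{Largo} = 25.25.

25.25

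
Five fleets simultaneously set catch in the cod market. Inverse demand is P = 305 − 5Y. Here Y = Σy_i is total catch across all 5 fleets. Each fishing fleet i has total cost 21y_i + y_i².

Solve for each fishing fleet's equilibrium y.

8.875

A representative fishing fleet's profit is π_i = y_i(305 − 5Y) − 21y_i − y_i², with Y = y_i + Σ_{j≠i} y_j.
First-order condition: 284 − 12y_i − 5Σ_{j≠i} y_j = 0.
In a symmetric equilibrium every fishing fleet chooses the same y, so Σ_{j≠i} y_j = 4y. The condition becomes 284 − 32y = 0, giving y = 284/32 = 8.875.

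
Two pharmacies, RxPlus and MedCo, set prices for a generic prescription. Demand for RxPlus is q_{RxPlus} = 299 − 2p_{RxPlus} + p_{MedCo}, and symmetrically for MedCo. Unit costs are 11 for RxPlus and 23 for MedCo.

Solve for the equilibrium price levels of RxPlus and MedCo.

108.6, 113.4

RxPlus's profit: π = (p_{RxPlus} − 11)(299 − 2p_{RxPlus} + p_{MedCo}).
∂π/∂p_{RxPlus} = 321 − 4p_{RxPlus} + p_{MedCo} = 0 ⇒ p_{RxPlus} = 80.25 + 0.25p_{MedCo}.
Similarly p_{MedCo} = 86.25 + 0.25p_{RxPlus}.
Plugging p_{MedCo} into RxPlus's best response: p_{RxPlus} = 80.25 + 0.25(86.25 + 0.25p_{RxPlus}) ⇒ 0.9375p_{RxPlus} = 101.8125, so p_{RxPlus} = 108.6.
Then p_{MedCo} = 86.25 + 0.25·108.6 = 113.4.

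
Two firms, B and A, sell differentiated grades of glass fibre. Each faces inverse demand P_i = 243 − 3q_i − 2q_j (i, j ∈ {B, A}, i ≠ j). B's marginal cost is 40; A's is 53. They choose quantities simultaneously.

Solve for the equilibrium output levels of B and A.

Firm B's profit: π = q_B(243 − 3q_B − 2q_A) − 40q_B.
∂π/∂q_B = 203 − 6q_B − 2q_A = 0 ⇒ q_B = 203/6 − (1/3)q_A.
Similarly q_A = 95/3 − (1/3)q_B.
Solving the two reaction functions simultaneously: (1 − (−1/3)(−1/3))q_B = 203/6 − (1/3)·(95/3), so (8/9)q_B = 419/18 and q_B = 26.1875.
Then q_A = 95/3 − (1/3)·26.1875 = 22.9375.

26.1875, 22.9375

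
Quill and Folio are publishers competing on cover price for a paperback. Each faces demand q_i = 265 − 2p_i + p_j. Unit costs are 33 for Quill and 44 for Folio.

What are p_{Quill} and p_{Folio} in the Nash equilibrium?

111.8, 116.2

Quill's profit: π = (p_{Quill} − 33)(265 − 2p_{Quill} + p_{Folio}).
∂π/∂p_{Quill} = 331 − 4p_{Quill} + p_{Folio} = 0 ⇒ p_{Quill} = 82.75 + 0.25p_{Folio}.
Similarly p_{Folio} = 88.25 + 0.25p_{Quill}.
Plugging p_{Folio} into Quill's best response: p_{Quill} = 82.75 + 0.25(88.25 + 0.25p_{Quill}) ⇒ 0.9375p_{Quill} = 104.8125, so p_{Quill} = 111.8.
Then p_{Folio} = 88.25 + 0.25·111.8 = 116.2.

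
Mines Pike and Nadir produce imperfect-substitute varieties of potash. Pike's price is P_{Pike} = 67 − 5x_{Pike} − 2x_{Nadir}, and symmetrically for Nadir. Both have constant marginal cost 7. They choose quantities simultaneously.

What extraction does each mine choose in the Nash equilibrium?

Mine Pike's profit: π = x_{Pike}(67 − 5x_{Pike} − 2x_{Nadir}) − 7x_{Pike}.
∂π/∂x_{Pike} = 60 − 10x_{Pike} − 2x_{Nadir} = 0 ⇒ x_{Pike} = 6 − 0.2x_{Nadir}.
Setting x_{Pike} = x_{Nadir} in the reaction function: x_{Pike} = 6 − 0.2x_{Pike}, so x_{Pike} = 6 / 1.2 = 5.

5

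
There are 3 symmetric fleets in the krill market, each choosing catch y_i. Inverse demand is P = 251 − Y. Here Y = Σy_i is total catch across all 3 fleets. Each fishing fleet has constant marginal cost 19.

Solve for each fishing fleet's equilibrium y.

58

A representative fishing fleet's profit is π_i = y_i(251 − Y) − 19y_i, with Y = y_i + Σ_{j≠i} y_j.
First-order condition: 232 − 2y_i − Σ_{j≠i} y_j = 0.
With identical fishing fleets, set every y_j = y: then 232 − 2y − 2y = 0, i.e. y = 232/4 = 58.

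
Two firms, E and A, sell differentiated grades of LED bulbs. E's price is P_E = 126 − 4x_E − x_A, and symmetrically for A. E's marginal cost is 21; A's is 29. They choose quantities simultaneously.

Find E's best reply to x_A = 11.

11.75

Firm E's profit: π = x_E(126 − 4x_E − x_A) − 21x_E.
∂π/∂x_E = 105 − 8x_E − x_A = 0 ⇒ x_E = 13.125 − 0.125x_A.
At x_A = 11: x_E = 13.125 − 0.125·11 = 11.75.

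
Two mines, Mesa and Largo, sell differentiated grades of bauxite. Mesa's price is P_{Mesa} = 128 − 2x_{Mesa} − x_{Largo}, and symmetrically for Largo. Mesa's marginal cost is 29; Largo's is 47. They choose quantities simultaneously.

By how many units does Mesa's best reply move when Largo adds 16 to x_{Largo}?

-4

Mine Mesa's profit: π = x_{Mesa}(128 − 2x_{Mesa} − x_{Largo}) − 29x_{Mesa}.
∂π/∂x_{Mesa} = 99 − 4x_{Mesa} − x_{Largo} = 0 ⇒ x_{Mesa} = 24.75 − 0.25x_{Largo}.
The reaction-function slope is −0.25, so a 16-unit rise in x_{Largo} moves x_{Mesa} by −0.25 × 16 = −4. Mesa's best response falls — the actions are strategic substitutes.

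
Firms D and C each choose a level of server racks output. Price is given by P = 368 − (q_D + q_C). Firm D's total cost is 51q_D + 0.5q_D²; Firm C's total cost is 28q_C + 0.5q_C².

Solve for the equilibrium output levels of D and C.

Firm D's profit: π = q_D(368 − (q_D + q_C)) − 51q_D − 0.5q_D².
∂π/∂q_D = 317 − 3q_D − q_C = 0, so q_D = 317/3 − (1/3)q_C.
By the same steps for C: q_C = 340/3 − (1/3)q_D.
Substituting the second reaction function into the first: q_D = 317/3 − (1/3)(340/3 − (1/3)q_D), which gives (8/9)q_D = 611/9 ⇒ q_D = 76.375.
Then q_C = 340/3 − (1/3)·76.375 = 87.875.

76.375, 87.875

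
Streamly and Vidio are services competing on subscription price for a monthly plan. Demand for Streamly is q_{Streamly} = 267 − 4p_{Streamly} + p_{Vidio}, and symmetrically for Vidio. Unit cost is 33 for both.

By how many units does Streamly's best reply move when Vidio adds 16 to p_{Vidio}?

2

Streamly's profit: π = (p_{Streamly} − 33)(267 − 4p_{Streamly} + p_{Vidio}).
∂π/∂p_{Streamly} = 399 − 8p_{Streamly} + p_{Vidio} = 0 ⇒ p_{Streamly} = 49.875 + 0.125p_{Vidio}.
The reaction-function slope is 0.125, so a 16-unit rise in p_{Vidio} moves p_{Streamly} by 0.125 × 16 = 2. Streamly's best response rises — the actions are strategic complements.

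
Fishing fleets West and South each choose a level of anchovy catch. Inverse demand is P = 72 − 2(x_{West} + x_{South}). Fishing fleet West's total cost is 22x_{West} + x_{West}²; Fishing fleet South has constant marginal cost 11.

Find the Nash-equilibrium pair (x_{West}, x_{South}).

Fishing fleet West's profit: π = x_{West}(72 − 2(x_{West} + x_{South})) − 22x_{West} − x_{West}².
∂π/∂x_{West} = 50 − 6x_{West} − 2x_{South} = 0, so x_{West} = 25/3 − (1/3)x_{South}.
For South: ∂π/∂x_{South} = 61 − 4x_{South} − 2x_{West} = 0 ⇒ x_{South} = 15.25 − 0.5x_{West}.
Solving the two reaction functions simultaneously: (1 − (−1/3)(−0.5))x_{West} = 25/3 − (1/3)·15.25, so (5/6)x_{West} = 3.25 and x_{West} = 3.9.
Then x_{South} = 15.25 − 0.5·3.9 = 13.3.

3.9, 13.3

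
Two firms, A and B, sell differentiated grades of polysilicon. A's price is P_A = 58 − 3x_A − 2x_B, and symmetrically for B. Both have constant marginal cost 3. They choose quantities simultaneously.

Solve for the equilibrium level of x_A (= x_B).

6.875

Firm A's profit: π = x_A(58 − 3x_A − 2x_B) − 3x_A.
∂π/∂x_A = 55 − 6x_A − 2x_B = 0 ⇒ x_A = 55/6 − (1/3)x_B.
Setting x_A = x_B in the reaction function: x_A = 55/6 − (1/3)x_A, so x_A = (55/6) / (4/3) = 6.875.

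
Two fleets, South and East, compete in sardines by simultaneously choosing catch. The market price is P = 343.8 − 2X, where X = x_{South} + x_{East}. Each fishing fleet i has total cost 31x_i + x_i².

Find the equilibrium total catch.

Fishing fleet South's profit: π = x_{South}(343.8 − 2(x_{South} + x_{East})) − 31x_{South} − x_{South}².
∂π/∂x_{South} = 312.8 − 6x_{South} − 2x_{East} = 0, so x_{South} = 782/15 − (1/3)x_{East}.
By symmetry x_{East} = x_{South}; substituting into the reaction function, (4/3)x_{South} = 782/15 and x_{South} = 39.1.
Total catch: 39.1 + 39.1 = 78.2.

78.2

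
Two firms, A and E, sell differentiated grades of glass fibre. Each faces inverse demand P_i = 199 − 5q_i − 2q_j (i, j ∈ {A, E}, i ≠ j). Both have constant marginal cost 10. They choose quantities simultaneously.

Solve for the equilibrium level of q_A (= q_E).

Firm A's profit: π = q_A(199 − 5q_A − 2q_E) − 10q_A.
∂π/∂q_A = 189 − 10q_A − 2q_E = 0 ⇒ q_A = 18.9 − 0.2q_E.
Setting q_A = q_E in the reaction function: q_A = 18.9 − 0.2q_A, so q_A = 18.9 / 1.2 = 15.75.

15.75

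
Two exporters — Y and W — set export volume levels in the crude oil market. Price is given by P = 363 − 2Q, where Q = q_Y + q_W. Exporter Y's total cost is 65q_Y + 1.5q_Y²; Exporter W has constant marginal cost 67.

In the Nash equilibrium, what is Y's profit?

Exporter Y's profit: π = q_Y(363 − 2(q_Y + q_W)) − 65q_Y − 1.5q_Y².
∂π/∂q_Y = 298 − 7q_Y − 2q_W = 0, so q_Y = 298/7 − (2/7)q_W.
For W: ∂π/∂q_W = 296 − 4q_W − 2q_Y = 0 ⇒ q_W = 74 − 0.5q_Y.
Plugging q_W into Y's best response: q_Y = 298/7 − (2/7)(74 − 0.5q_Y) ⇒ (6/7)q_Y = 150/7, so q_Y = 25.
Then q_W = 74 − 0.5·25 = 61.5.
Price P = 363 − 2·86.5 = 190.
Y's profit: (190 − 65)·25 − 1.5(25)² = 2187.5.

2187.5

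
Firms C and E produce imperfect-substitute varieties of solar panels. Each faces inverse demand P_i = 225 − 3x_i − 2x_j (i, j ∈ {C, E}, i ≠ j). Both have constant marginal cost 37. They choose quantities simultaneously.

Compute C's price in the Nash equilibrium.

Firm C's profit: π = x_C(225 − 3x_C − 2x_E) − 37x_C.
∂π/∂x_C = 188 − 6x_C − 2x_E = 0 ⇒ x_C = 94/3 − (1/3)x_E.
By symmetry x_E = x_C; substituting into the reaction function, (4/3)x_C = 94/3 and x_C = 23.5.
P_C = 225 − 3·23.5 − 2·23.5 = 107.5.

107.5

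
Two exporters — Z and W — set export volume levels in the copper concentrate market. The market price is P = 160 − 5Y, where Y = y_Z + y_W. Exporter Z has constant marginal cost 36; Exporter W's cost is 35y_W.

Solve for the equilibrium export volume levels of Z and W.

Exporter Z's profit: π = y_Z(160 − 5(y_Z + y_W)) − 36y_Z.
∂π/∂y_Z = 124 − 10y_Z − 5y_W = 0, so y_Z = 12.4 − 0.5y_W.
By the same steps for W: y_W = 12.5 − 0.5y_Z.
Substituting the second reaction function into the first: y_Z = 12.4 − 0.5(12.5 − 0.5y_Z), which gives 0.75y_Z = 6.15 ⇒ y_Z = 8.2.
Then y_W = 12.5 − 0.5·8.2 = 8.4.

8.2, 8.4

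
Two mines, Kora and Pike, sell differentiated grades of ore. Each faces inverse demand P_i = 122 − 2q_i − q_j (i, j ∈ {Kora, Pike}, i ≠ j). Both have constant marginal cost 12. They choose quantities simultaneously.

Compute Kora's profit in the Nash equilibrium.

Mine Kora's profit: π = q_{Kora}(122 − 2q_{Kora} − q_{Pike}) − 12q_{Kora}.
∂π/∂q_{Kora} = 110 − 4q_{Kora} − q_{Pike} = 0 ⇒ q_{Kora} = 27.5 − 0.25q_{Pike}.
The game is symmetric, so in equilibrium q_{Pike} = q_{Kora}: the reaction function gives 1.25q_{Kora} = 27.5, hence q_{Kora} = 22.
P_{Kora} = 122 − 2·22 − 22 = 56.
Profit = (56 − 12)·22 = 968.

968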